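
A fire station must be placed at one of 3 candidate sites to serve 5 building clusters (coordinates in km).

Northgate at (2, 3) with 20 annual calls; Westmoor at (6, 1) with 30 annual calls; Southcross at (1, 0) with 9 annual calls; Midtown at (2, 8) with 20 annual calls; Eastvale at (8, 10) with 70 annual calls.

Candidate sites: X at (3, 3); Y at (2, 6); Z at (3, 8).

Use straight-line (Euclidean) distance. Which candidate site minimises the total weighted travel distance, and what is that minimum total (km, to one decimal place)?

Total weighted distance at each candidate:
  X (3, 3): total = 864.8
  Y (2, 6): total = 851.6
  Z (3, 8): total = 801.6
Minimum is at Z with total 801.6 km.

Z, total 801.6 km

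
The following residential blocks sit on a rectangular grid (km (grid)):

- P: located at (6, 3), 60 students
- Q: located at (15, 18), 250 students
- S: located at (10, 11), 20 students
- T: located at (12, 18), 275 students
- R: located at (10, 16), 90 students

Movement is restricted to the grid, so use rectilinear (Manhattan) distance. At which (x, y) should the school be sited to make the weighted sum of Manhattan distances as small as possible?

Manhattan distance separates: Σwᵢ(|x−xᵢ|+|y−yᵢ|) = Σwᵢ|x−xᵢ| + Σwᵢ|y−yᵢ|, so x and y are optimised independently as 1-D weighted medians.
Total weight W = 695; half = 347.5.
x-coordinate, sorted with cumulative weight:
  x=6 (P, w=60) cum 60
  x=10 (S, w=20) cum 80
  x=10 (R, w=90) cum 170
  x=12 (T, w=275) cum 445  ← median
  x=15 (Q, w=250) cum 695
⇒ x* = 12
y-coordinate, sorted with cumulative weight:
  y=3 (P, w=60) cum 60
  y=11 (S, w=20) cum 80
  y=16 (R, w=90) cum 170
  y=18 (Q, w=250) cum 420  ← median
  y=18 (T, w=275) cum 695
⇒ y* = 18

(12, 18)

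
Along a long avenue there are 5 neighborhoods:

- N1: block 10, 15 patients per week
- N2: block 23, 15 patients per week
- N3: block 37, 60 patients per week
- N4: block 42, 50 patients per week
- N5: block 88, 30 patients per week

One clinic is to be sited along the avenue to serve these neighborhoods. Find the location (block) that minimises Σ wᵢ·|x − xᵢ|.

x = 37

For a sum of weighted absolute distances on a line, the optimum is the weighted median (not the mean). Total weight W = 170; half-weight = 85.
Sort by position and accumulate weight:
  block 10 (N1, w=15) → cum 15
  block 23 (N2, w=15) → cum 30
  block 37 (N3, w=60) → cum 90  ≥ 85 → median here
  block 42 (N4, w=50) → cum 140
  block 88 (N5, w=30) → cum 170
Optimal location: block 37.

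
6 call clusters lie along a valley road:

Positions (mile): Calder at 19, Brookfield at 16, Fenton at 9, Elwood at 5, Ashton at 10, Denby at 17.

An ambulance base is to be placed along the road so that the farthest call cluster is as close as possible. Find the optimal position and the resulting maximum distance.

location 12, max distance 7

The 1-center on a line is the midpoint of the two extreme points: leftmost at 5, rightmost at 19.
Optimal location = (5 + 19)/2 = 12; maximum distance = (19 − 5)/2 = 7.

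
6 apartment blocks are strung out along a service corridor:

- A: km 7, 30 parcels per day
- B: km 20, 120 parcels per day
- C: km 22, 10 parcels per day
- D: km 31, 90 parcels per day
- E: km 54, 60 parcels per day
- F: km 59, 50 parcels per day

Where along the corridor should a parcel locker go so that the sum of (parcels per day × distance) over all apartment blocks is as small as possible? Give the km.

For a sum of weighted absolute distances on a line, the optimum is the weighted median (not the mean). Total weight W = 360; half-weight = 180.
Sort by position and accumulate weight:
  km 7 (A, w=30) → cum 30
  km 20 (B, w=120) → cum 150
  km 22 (C, w=10) → cum 160
  km 31 (D, w=90) → cum 250  ≥ 180 → median here
  km 54 (E, w=60) → cum 310
  km 59 (F, w=50) → cum 360
Optimal location: km 31.

x = 31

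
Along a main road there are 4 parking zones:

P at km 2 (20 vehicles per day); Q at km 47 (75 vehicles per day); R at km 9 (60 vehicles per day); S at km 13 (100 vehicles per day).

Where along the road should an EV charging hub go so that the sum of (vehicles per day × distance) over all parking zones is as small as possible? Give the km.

x = 13

For a sum of weighted absolute distances on a line, the optimum is the weighted median (not the mean). Total weight W = 255; half-weight = 127.5.
Sort by position and accumulate weight:
  km 2 (P, w=20) → cum 20
  km 9 (R, w=60) → cum 80
  km 13 (S, w=100) → cum 180  ≥ 127.5 → median here
  km 47 (Q, w=75) → cum 255
Optimal location: km 13.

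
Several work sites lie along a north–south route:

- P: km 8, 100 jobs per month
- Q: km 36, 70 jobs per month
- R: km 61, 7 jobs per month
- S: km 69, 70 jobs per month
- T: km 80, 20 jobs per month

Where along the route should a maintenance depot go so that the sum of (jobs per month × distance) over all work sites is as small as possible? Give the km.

x = 36

For a sum of weighted absolute distances on a line, the optimum is the weighted median (not the mean). Total weight W = 267; half-weight = 133.5.
Sort by position and accumulate weight:
  km 8 (P, w=100) → cum 100
  km 36 (Q, w=70) → cum 170  ≥ 133.5 → median here
  km 61 (R, w=7) → cum 177
  km 69 (S, w=70) → cum 247
  km 80 (T, w=20) → cum 267
Optimal location: km 36.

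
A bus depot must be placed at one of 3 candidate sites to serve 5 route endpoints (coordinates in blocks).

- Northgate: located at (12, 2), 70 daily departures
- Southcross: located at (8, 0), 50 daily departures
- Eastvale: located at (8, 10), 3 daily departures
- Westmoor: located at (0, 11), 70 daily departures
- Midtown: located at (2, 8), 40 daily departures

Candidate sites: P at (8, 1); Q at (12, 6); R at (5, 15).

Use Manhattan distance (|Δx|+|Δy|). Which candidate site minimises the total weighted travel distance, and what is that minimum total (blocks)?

P, total 2207 blocks

Total weighted distance at each candidate:
  P (8, 1): total = 2207
  Q (12, 6): total = 2474
  R (5, 15): total = 3354
Minimum is at P with total 2207 blocks.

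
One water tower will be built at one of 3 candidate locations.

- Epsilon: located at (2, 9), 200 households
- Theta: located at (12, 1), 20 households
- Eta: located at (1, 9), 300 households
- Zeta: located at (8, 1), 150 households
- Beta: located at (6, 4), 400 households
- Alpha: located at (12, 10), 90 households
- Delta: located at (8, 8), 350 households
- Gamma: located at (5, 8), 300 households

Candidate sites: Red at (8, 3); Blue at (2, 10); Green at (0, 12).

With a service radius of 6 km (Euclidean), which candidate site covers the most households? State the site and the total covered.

Coverage radius r = 6 km; a point is covered iff (Δx)²+(Δy)² ≤ 6² = 36.
  Red (8, 3): covers {Theta, Zeta, Beta, Delta, Gamma} → 1220
  Blue (2, 10): covers {Epsilon, Eta, Gamma} → 800
  Green (0, 12): covers {Epsilon, Eta} → 500
Maximum coverage at Red: 1220 households.

Red, covering 1220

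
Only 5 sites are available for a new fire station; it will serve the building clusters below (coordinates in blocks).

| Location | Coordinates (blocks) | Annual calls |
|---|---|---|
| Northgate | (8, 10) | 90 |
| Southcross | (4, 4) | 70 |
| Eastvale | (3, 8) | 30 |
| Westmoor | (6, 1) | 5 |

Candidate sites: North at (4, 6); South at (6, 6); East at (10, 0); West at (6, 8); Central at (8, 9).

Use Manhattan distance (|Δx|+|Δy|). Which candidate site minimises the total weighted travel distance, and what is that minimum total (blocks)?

West, total 905 blocks

Total weighted distance at each candidate:
  North (4, 6): total = 985
  South (6, 6): total = 995
  East (10, 0): total = 2255
  West (6, 8): total = 905
  Central (8, 9): total = 950
Minimum is at West with total 905 blocks.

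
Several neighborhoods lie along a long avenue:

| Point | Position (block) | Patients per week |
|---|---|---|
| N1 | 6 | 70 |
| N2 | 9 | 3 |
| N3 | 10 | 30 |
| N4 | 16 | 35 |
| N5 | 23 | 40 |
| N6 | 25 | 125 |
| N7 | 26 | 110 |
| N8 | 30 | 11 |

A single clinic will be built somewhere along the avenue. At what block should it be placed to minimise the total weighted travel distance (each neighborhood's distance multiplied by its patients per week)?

x = 25

For a sum of weighted absolute distances on a line, the optimum is the weighted median (not the mean). Total weight W = 424; half-weight = 212.
Sort by position and accumulate weight:
  block 6 (N1, w=70) → cum 70
  block 9 (N2, w=3) → cum 73
  block 10 (N3, w=30) → cum 103
  block 16 (N4, w=35) → cum 138
  block 23 (N5, w=40) → cum 178
  block 25 (N6, w=125) → cum 303  ≥ 212 → median here
  block 26 (N7, w=110) → cum 413
  block 30 (N8, w=11) → cum 424
Optimal location: block 25.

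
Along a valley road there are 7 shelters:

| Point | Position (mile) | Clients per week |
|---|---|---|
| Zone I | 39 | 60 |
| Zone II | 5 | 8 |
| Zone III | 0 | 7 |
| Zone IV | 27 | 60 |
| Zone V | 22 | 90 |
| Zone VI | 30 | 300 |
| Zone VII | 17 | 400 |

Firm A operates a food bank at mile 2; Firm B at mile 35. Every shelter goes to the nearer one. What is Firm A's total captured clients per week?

The indifferent point is the midpoint (2+35)/2 = 18.5; shelters left of it (closer to Firm A at 2) go to Firm A, those right go to Firm B.
  Zone III at 0 (w=7) → Firm A
  Zone II at 5 (w=8) → Firm A
  Zone VII at 17 (w=400) → Firm A
  Zone V at 22 (w=90) → Firm B
  Zone IV at 27 (w=60) → Firm B
  Zone VI at 30 (w=300) → Firm B
  Zone I at 39 (w=60) → Firm B
Firm A captures 415; Firm B captures 510.

415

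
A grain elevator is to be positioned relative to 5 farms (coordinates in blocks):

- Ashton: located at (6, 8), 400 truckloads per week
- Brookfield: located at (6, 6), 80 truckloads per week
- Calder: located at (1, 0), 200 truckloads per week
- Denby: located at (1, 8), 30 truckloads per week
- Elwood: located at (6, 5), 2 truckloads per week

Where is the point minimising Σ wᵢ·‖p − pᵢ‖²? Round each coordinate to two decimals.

(4.38, 5.52)

The minimiser of Σwᵢ‖p−pᵢ‖² is the weighted centroid p* = (Σwᵢpᵢ)/(Σwᵢ).
Σwᵢ = 712.
Σwᵢxᵢ = 400·6 + 80·6 + 200·1 + 30·1 + 2·6 = 3122.
Σwᵢyᵢ = 400·8 + 80·6 + 200·0 + 30·8 + 2·5 = 3930.
x* = 3122/712 = 4.38, y* = 3930/712 = 5.52.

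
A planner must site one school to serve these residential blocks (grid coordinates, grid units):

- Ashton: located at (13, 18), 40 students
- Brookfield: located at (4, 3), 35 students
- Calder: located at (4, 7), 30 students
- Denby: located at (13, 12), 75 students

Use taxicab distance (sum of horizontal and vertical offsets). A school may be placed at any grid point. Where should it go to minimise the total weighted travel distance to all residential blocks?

(13, 12)

Manhattan distance separates: Σwᵢ(|x−xᵢ|+|y−yᵢ|) = Σwᵢ|x−xᵢ| + Σwᵢ|y−yᵢ|, so x and y are optimised independently as 1-D weighted medians.
Total weight W = 180; half = 90.
x-coordinate, sorted with cumulative weight:
  x=4 (Brookfield, w=35) cum 35
  x=4 (Calder, w=30) cum 65
  x=13 (Ashton, w=40) cum 105  ← median
  x=13 (Denby, w=75) cum 180
⇒ x* = 13
y-coordinate, sorted with cumulative weight:
  y=3 (Brookfield, w=35) cum 35
  y=7 (Calder, w=30) cum 65
  y=12 (Denby, w=75) cum 140  ← median
  y=18 (Ashton, w=40) cum 180
⇒ y* = 12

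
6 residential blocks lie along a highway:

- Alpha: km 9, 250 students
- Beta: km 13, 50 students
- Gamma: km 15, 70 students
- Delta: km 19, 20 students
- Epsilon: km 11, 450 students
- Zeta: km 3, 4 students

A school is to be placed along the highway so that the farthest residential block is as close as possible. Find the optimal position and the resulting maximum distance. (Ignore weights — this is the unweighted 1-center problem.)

location 11, max distance 8

The 1-center on a line is the midpoint of the two extreme points: leftmost at 3, rightmost at 19.
Optimal location = (3 + 19)/2 = 11; maximum distance = (19 − 3)/2 = 8.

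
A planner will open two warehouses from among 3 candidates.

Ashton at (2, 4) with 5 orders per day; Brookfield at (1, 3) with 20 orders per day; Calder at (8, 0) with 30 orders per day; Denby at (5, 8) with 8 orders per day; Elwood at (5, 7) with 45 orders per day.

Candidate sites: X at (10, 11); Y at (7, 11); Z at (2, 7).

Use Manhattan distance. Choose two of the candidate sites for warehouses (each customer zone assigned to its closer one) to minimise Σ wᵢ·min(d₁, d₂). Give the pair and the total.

Evaluate every pair (each demand assigned to the nearer of the two):
  {Y, Z}: total = 642
  {X, Z}: total = 672
  {X, Y}: total = 1010
Best pair: {Y, Z} with total 642.

{Y, Z}, total 642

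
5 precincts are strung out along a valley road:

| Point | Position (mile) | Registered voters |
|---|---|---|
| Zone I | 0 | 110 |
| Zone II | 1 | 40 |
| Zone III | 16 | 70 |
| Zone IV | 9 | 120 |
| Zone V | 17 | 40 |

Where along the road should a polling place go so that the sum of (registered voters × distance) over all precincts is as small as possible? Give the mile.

For a sum of weighted absolute distances on a line, the optimum is the weighted median (not the mean). Total weight W = 380; half-weight = 190.
Sort by position and accumulate weight:
  mile 0 (Zone I, w=110) → cum 110
  mile 1 (Zone II, w=40) → cum 150
  mile 9 (Zone IV, w=120) → cum 270  ≥ 190 → median here
  mile 16 (Zone III, w=70) → cum 340
  mile 17 (Zone V, w=40) → cum 380
Optimal location: mile 9.

x = 9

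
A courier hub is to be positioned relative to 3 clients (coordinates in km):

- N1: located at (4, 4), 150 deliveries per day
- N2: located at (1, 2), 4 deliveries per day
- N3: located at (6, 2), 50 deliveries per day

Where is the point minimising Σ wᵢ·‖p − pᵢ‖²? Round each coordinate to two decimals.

The minimiser of Σwᵢ‖p−pᵢ‖² is the weighted centroid p* = (Σwᵢpᵢ)/(Σwᵢ).
Σwᵢ = 204.
Σwᵢxᵢ = 150·4 + 4·1 + 50·6 = 904.
Σwᵢyᵢ = 150·4 + 4·2 + 50·2 = 708.
x* = 904/204 = 4.43, y* = 708/204 = 3.47.

(4.43, 3.47)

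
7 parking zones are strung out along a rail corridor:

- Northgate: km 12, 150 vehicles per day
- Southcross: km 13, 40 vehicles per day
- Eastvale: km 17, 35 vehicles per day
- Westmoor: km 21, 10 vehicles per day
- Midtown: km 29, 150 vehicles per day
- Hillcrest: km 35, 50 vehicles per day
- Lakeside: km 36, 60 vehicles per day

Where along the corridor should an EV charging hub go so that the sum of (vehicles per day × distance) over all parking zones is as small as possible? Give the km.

x = 29

For a sum of weighted absolute distances on a line, the optimum is the weighted median (not the mean). Total weight W = 495; half-weight = 247.5.
Sort by position and accumulate weight:
  km 12 (Northgate, w=150) → cum 150
  km 13 (Southcross, w=40) → cum 190
  km 17 (Eastvale, w=35) → cum 225
  km 21 (Westmoor, w=10) → cum 235
  km 29 (Midtown, w=150) → cum 385  ≥ 247.5 → median here
  km 35 (Hillcrest, w=50) → cum 435
  km 36 (Lakeside, w=60) → cum 495
Optimal location: km 29.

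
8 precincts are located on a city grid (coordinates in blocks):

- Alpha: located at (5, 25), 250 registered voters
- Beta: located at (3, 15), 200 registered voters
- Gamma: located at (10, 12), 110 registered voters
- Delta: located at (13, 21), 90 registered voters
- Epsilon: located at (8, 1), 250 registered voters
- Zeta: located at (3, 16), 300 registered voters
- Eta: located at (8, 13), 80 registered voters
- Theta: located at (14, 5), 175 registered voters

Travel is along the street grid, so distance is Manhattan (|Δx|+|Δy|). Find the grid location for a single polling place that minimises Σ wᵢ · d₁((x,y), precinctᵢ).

Manhattan distance separates: Σwᵢ(|x−xᵢ|+|y−yᵢ|) = Σwᵢ|x−xᵢ| + Σwᵢ|y−yᵢ|, so x and y are optimised independently as 1-D weighted medians.
Total weight W = 1455; half = 727.5.
x-coordinate, sorted with cumulative weight:
  x=3 (Beta, w=200) cum 200
  x=3 (Zeta, w=300) cum 500
  x=5 (Alpha, w=250) cum 750  ← median
  x=8 (Epsilon, w=250) cum 1000
  x=8 (Eta, w=80) cum 1080
  x=10 (Gamma, w=110) cum 1190
  x=13 (Delta, w=90) cum 1280
  x=14 (Theta, w=175) cum 1455
⇒ x* = 5
y-coordinate, sorted with cumulative weight:
  y=1 (Epsilon, w=250) cum 250
  y=5 (Theta, w=175) cum 425
  y=12 (Gamma, w=110) cum 535
  y=13 (Eta, w=80) cum 615
  y=15 (Beta, w=200) cum 815  ← median
  y=16 (Zeta, w=300) cum 1115
  y=21 (Delta, w=90) cum 1205
  y=25 (Alpha, w=250) cum 1455
⇒ y* = 15

(5, 15)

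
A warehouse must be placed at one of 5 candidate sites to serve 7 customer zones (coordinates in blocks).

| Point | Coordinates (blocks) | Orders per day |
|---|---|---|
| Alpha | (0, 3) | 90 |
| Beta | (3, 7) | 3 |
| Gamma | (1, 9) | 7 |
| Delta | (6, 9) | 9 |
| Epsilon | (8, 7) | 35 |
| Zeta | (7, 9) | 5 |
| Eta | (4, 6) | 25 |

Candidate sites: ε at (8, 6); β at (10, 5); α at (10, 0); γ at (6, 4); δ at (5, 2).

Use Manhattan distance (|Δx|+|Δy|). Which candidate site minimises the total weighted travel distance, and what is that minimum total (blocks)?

γ, total 1068 blocks

Total weighted distance at each candidate:
  ε (8, 6): total = 1278
  β (10, 5): total = 1620
  α (10, 0): total = 2130
  γ (6, 4): total = 1068
  δ (5, 2): total = 1160
Minimum is at γ with total 1068 blocks.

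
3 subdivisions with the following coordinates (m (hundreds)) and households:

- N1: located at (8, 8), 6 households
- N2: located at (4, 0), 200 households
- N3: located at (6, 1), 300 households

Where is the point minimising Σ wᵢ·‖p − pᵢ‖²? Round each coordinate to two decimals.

The minimiser of Σwᵢ‖p−pᵢ‖² is the weighted centroid p* = (Σwᵢpᵢ)/(Σwᵢ).
Σwᵢ = 506.
Σwᵢxᵢ = 6·8 + 200·4 + 300·6 = 2648.
Σwᵢyᵢ = 6·8 + 200·0 + 300·1 = 348.
x* = 2648/506 = 5.23, y* = 348/506 = 0.69.

(5.23, 0.69)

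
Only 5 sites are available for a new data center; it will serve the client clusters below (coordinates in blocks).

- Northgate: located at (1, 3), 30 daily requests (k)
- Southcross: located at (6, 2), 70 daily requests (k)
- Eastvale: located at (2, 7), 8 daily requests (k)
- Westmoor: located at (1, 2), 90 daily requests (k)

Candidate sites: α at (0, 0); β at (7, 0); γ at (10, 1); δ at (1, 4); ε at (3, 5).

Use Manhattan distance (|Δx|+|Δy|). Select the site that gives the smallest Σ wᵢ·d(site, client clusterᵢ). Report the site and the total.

δ, total 732 blocks

Total weighted distance at each candidate:
  α (0, 0): total = 1022
  β (7, 0): total = 1296
  γ (10, 1): total = 1692
  δ (1, 4): total = 732
  ε (3, 5): total = 1014
Minimum is at δ with total 732 blocks.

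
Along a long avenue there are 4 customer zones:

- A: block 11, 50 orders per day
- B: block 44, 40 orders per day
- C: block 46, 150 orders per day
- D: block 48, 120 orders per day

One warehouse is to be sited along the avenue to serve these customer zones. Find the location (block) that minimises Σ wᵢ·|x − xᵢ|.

For a sum of weighted absolute distances on a line, the optimum is the weighted median (not the mean). Total weight W = 360; half-weight = 180.
Sort by position and accumulate weight:
  block 11 (A, w=50) → cum 50
  block 44 (B, w=40) → cum 90
  block 46 (C, w=150) → cum 240  ≥ 180 → median here
  block 48 (D, w=120) → cum 360
Optimal location: block 46.

x = 46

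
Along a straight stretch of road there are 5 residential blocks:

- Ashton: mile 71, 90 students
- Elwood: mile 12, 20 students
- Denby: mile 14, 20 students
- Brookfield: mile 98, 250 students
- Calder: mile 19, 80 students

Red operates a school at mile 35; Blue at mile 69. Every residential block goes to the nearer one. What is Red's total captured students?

The indifferent point is the midpoint (35+69)/2 = 52; residential blocks left of it (closer to Red at 35) go to Red, those right go to Blue.
  Elwood at 12 (w=20) → Red
  Denby at 14 (w=20) → Red
  Calder at 19 (w=80) → Red
  Ashton at 71 (w=90) → Blue
  Brookfield at 98 (w=250) → Blue
Red captures 120; Blue captures 340.

120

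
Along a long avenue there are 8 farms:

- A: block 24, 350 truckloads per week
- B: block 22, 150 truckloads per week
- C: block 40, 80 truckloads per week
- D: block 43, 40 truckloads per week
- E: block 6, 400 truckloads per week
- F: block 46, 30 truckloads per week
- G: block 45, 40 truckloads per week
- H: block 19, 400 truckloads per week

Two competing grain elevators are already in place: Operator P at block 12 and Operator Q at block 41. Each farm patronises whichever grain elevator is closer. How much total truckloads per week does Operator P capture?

1300

The indifferent point is the midpoint (12+41)/2 = 26.5; farms left of it (closer to Operator P at 12) go to Operator P, those right go to Operator Q.
  E at 6 (w=400) → Operator P
  H at 19 (w=400) → Operator P
  B at 22 (w=150) → Operator P
  A at 24 (w=350) → Operator P
  C at 40 (w=80) → Operator Q
  D at 43 (w=40) → Operator Q
  G at 45 (w=40) → Operator Q
  F at 46 (w=30) → Operator Q
Operator P captures 1300; Operator Q captures 190.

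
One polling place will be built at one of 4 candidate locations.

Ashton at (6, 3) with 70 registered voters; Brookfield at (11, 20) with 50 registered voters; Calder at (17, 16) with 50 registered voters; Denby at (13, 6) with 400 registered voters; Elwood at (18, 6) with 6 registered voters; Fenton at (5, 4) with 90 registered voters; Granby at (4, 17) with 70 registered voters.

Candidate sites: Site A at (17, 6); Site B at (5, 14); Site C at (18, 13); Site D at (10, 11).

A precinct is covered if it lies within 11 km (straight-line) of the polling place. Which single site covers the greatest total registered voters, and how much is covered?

Coverage radius r = 11 km; a point is covered iff (Δx)²+(Δy)² ≤ 11² = 121.
  Site A (17, 6): covers {Calder, Denby, Elwood} → 456
  Site B (5, 14): covers {Brookfield, Fenton, Granby} → 210
  Site C (18, 13): covers {Brookfield, Calder, Denby, Elwood} → 506
  Site D (10, 11): covers {Ashton, Brookfield, Calder, Denby, Elwood, Fenton, Granby} → 736
Maximum coverage at Site D: 736 registered voters.

Site D, covering 736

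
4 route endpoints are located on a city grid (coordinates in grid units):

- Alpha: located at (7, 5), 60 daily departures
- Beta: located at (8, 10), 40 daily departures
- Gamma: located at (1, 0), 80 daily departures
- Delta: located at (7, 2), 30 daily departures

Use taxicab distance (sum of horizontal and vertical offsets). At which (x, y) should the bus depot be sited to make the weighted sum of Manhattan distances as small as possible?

(7, 2)

Manhattan distance separates: Σwᵢ(|x−xᵢ|+|y−yᵢ|) = Σwᵢ|x−xᵢ| + Σwᵢ|y−yᵢ|, so x and y are optimised independently as 1-D weighted medians.
Total weight W = 210; half = 105.
x-coordinate, sorted with cumulative weight:
  x=1 (Gamma, w=80) cum 80
  x=7 (Alpha, w=60) cum 140  ← median
  x=7 (Delta, w=30) cum 170
  x=8 (Beta, w=40) cum 210
⇒ x* = 7
y-coordinate, sorted with cumulative weight:
  y=0 (Gamma, w=80) cum 80
  y=2 (Delta, w=30) cum 110  ← median
  y=5 (Alpha, w=60) cum 170
  y=10 (Beta, w=40) cum 210
⇒ y* = 2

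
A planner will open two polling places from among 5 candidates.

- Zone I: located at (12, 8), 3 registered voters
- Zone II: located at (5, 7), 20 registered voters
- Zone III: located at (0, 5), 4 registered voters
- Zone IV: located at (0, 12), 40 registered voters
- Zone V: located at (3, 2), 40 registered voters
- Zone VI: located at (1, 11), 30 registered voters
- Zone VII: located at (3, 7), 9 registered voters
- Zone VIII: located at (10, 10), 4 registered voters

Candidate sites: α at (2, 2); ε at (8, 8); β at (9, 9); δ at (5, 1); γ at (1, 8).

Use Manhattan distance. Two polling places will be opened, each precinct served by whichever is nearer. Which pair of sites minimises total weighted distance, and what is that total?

Evaluate every pair (each demand assigned to the nearer of the two):
  {α, γ}: total = 550
  {δ, γ}: total = 630
  {ε, γ}: total = 761
  {β, γ}: total = 773
  {α, ε}: total = 1002
  {α, β}: total = 1034
  {ε, δ}: total = 1098
  {α, δ}: total = 1112
  {β, δ}: total = 1148
  {ε, β}: total = 1418
Best pair: {α, γ} with total 550.

{α, γ}, total 550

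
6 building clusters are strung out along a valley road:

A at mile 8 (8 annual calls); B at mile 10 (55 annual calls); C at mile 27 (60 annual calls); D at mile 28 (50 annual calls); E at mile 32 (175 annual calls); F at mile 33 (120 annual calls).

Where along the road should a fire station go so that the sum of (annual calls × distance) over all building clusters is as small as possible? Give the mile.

For a sum of weighted absolute distances on a line, the optimum is the weighted median (not the mean). Total weight W = 468; half-weight = 234.
Sort by position and accumulate weight:
  mile 8 (A, w=8) → cum 8
  mile 10 (B, w=55) → cum 63
  mile 27 (C, w=60) → cum 123
  mile 28 (D, w=50) → cum 173
  mile 32 (E, w=175) → cum 348  ≥ 234 → median here
  mile 33 (F, w=120) → cum 468
Optimal location: mile 32.

x = 32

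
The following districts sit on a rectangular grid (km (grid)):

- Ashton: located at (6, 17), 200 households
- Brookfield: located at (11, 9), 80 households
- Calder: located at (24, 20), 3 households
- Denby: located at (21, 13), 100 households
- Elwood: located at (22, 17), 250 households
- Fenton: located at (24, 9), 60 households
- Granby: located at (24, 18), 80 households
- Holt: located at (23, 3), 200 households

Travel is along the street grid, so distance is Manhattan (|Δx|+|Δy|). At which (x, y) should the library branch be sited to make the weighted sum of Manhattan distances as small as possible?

(22, 17)

Manhattan distance separates: Σwᵢ(|x−xᵢ|+|y−yᵢ|) = Σwᵢ|x−xᵢ| + Σwᵢ|y−yᵢ|, so x and y are optimised independently as 1-D weighted medians.
Total weight W = 973; half = 486.5.
x-coordinate, sorted with cumulative weight:
  x=6 (Ashton, w=200) cum 200
  x=11 (Brookfield, w=80) cum 280
  x=21 (Denby, w=100) cum 380
  x=22 (Elwood, w=250) cum 630  ← median
  x=23 (Holt, w=200) cum 830
  x=24 (Calder, w=3) cum 833
  x=24 (Fenton, w=60) cum 893
  x=24 (Granby, w=80) cum 973
⇒ x* = 22
y-coordinate, sorted with cumulative weight:
  y=3 (Holt, w=200) cum 200
  y=9 (Brookfield, w=80) cum 280
  y=9 (Fenton, w=60) cum 340
  y=13 (Denby, w=100) cum 440
  y=17 (Ashton, w=200) cum 640  ← median
  y=17 (Elwood, w=250) cum 890
  y=18 (Granby, w=80) cum 970
  y=20 (Calder, w=3) cum 973
⇒ y* = 17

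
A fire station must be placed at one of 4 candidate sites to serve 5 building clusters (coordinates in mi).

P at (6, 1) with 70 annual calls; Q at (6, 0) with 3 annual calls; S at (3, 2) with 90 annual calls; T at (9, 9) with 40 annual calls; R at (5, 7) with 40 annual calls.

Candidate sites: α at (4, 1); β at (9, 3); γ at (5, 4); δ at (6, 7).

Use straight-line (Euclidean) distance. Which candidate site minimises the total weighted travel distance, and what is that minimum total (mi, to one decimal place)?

Total weighted distance at each candidate:
  α (4, 1): total = 894.7
  β (9, 3): total = 1278.8
  γ (5, 4): total = 864.4
  δ (6, 7): total = 1150.0
Minimum is at γ with total 864.4 mi.

γ, total 864.4 mi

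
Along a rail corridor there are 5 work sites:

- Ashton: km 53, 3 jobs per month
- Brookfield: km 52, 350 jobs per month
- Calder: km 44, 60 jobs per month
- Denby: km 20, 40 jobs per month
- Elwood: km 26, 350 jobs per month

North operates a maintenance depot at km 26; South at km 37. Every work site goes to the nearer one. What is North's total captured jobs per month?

The indifferent point is the midpoint (26+37)/2 = 31.5; work sites left of it (closer to North at 26) go to North, those right go to South.
  Denby at 20 (w=40) → North
  Elwood at 26 (w=350) → North
  Calder at 44 (w=60) → South
  Brookfield at 52 (w=350) → South
  Ashton at 53 (w=3) → South
North captures 390; South captures 413.

390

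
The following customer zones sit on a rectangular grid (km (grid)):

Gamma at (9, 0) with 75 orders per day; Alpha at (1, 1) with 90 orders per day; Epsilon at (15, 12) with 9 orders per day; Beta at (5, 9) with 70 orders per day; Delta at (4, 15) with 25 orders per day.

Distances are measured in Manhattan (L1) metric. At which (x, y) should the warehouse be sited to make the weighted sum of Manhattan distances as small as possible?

Manhattan distance separates: Σwᵢ(|x−xᵢ|+|y−yᵢ|) = Σwᵢ|x−xᵢ| + Σwᵢ|y−yᵢ|, so x and y are optimised independently as 1-D weighted medians.
Total weight W = 269; half = 134.5.
x-coordinate, sorted with cumulative weight:
  x=1 (Alpha, w=90) cum 90
  x=4 (Delta, w=25) cum 115
  x=5 (Beta, w=70) cum 185  ← median
  x=9 (Gamma, w=75) cum 260
  x=15 (Epsilon, w=9) cum 269
⇒ x* = 5
y-coordinate, sorted with cumulative weight:
  y=0 (Gamma, w=75) cum 75
  y=1 (Alpha, w=90) cum 165  ← median
  y=9 (Beta, w=70) cum 235
  y=12 (Epsilon, w=9) cum 244
  y=15 (Delta, w=25) cum 269
⇒ y* = 1

(5, 1)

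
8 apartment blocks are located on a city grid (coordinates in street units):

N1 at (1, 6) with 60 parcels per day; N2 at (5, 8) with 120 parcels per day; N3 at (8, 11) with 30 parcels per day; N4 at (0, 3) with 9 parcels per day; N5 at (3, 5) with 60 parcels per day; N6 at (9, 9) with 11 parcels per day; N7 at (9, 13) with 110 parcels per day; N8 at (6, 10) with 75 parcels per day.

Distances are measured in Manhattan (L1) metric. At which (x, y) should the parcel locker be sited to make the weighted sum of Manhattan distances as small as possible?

(5, 8)

Manhattan distance separates: Σwᵢ(|x−xᵢ|+|y−yᵢ|) = Σwᵢ|x−xᵢ| + Σwᵢ|y−yᵢ|, so x and y are optimised independently as 1-D weighted medians.
Total weight W = 475; half = 237.5.
x-coordinate, sorted with cumulative weight:
  x=0 (N4, w=9) cum 9
  x=1 (N1, w=60) cum 69
  x=3 (N5, w=60) cum 129
  x=5 (N2, w=120) cum 249  ← median
  x=6 (N8, w=75) cum 324
  x=8 (N3, w=30) cum 354
  x=9 (N6, w=11) cum 365
  x=9 (N7, w=110) cum 475
⇒ x* = 5
y-coordinate, sorted with cumulative weight:
  y=3 (N4, w=9) cum 9
  y=5 (N5, w=60) cum 69
  y=6 (N1, w=60) cum 129
  y=8 (N2, w=120) cum 249  ← median
  y=9 (N6, w=11) cum 260
  y=10 (N8, w=75) cum 335
  y=11 (N3, w=30) cum 365
  y=13 (N7, w=110) cum 475
⇒ y* = 8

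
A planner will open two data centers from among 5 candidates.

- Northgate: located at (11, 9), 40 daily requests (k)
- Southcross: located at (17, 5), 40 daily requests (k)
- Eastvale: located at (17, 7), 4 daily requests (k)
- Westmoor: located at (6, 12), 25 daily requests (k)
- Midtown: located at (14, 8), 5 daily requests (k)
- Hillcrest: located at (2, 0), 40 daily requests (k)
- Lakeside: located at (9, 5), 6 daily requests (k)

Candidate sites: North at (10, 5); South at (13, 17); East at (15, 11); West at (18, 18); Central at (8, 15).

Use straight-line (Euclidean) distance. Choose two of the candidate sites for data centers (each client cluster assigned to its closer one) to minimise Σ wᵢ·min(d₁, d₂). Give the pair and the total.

Evaluate every pair (each demand assigned to the nearer of the two):
  {North, Central}: total = 972.5
  {North, East}: total = 1036.5
  {North, South}: total = 1084.0
  {North, West}: total = 1084.0
  {East, Central}: total = 1252.8
  {South, East}: total = 1412.7
  {East, West}: total = 1424.0
  {South, Central}: total = 1659.3
  {West, Central}: total = 1676.8
  {South, West}: total = 2025.1
Best pair: {North, Central} with total 972.5.

{North, Central}, total 972.5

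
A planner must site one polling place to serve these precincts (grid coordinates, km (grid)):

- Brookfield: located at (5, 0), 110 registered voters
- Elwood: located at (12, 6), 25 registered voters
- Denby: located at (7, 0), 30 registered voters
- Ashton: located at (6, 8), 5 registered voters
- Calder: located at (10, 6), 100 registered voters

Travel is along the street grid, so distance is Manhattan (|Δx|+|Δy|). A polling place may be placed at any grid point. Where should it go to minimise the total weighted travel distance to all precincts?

(7, 0)

Manhattan distance separates: Σwᵢ(|x−xᵢ|+|y−yᵢ|) = Σwᵢ|x−xᵢ| + Σwᵢ|y−yᵢ|, so x and y are optimised independently as 1-D weighted medians.
Total weight W = 270; half = 135.
x-coordinate, sorted with cumulative weight:
  x=5 (Brookfield, w=110) cum 110
  x=6 (Ashton, w=5) cum 115
  x=7 (Denby, w=30) cum 145  ← median
  x=10 (Calder, w=100) cum 245
  x=12 (Elwood, w=25) cum 270
⇒ x* = 7
y-coordinate, sorted with cumulative weight:
  y=0 (Brookfield, w=110) cum 110
  y=0 (Denby, w=30) cum 140  ← median
  y=6 (Elwood, w=25) cum 165
  y=6 (Calder, w=100) cum 265
  y=8 (Ashton, w=5) cum 270
⇒ y* = 0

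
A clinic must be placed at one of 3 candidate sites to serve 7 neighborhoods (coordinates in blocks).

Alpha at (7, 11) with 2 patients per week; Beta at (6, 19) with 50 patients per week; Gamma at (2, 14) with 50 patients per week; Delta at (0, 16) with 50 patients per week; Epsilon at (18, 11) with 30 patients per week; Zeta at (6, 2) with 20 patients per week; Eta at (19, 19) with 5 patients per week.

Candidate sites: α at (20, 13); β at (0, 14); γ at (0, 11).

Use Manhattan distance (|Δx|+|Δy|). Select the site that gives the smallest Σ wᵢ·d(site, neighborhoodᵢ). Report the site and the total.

Total weighted distance at each candidate:
  α (20, 13): total = 3785
  β (0, 14): total = 1880
  γ (0, 11): total = 2189
Minimum is at β with total 1880 blocks.

β, total 1880 blocks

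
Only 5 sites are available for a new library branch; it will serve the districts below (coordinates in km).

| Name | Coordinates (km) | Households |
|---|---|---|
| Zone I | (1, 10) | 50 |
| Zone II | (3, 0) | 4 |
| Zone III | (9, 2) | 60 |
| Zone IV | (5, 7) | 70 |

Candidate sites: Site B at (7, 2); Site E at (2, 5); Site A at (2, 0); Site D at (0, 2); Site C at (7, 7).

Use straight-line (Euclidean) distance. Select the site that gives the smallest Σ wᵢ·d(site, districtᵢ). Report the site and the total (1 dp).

Total weighted distance at each candidate:
  Site B (7, 2): total = 1014.9
  Site E (2, 5): total = 984.7
  Site A (2, 0): total = 1476.4
  Site D (0, 2): total = 1452.5
  Site C (7, 7): total = 830.8
Minimum is at Site C with total 830.8 km.

Site C, total 830.8 km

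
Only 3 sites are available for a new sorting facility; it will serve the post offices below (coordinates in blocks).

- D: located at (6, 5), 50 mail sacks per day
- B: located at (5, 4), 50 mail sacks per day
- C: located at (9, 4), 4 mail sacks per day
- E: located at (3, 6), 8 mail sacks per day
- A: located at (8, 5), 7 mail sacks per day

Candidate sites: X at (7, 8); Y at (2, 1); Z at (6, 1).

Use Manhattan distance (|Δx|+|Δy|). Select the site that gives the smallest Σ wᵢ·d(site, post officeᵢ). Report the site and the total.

Z, total 530 blocks

Total weighted distance at each candidate:
  X (7, 8): total = 600
  Y (2, 1): total = 858
  Z (6, 1): total = 530
Minimum is at Z with total 530 blocks.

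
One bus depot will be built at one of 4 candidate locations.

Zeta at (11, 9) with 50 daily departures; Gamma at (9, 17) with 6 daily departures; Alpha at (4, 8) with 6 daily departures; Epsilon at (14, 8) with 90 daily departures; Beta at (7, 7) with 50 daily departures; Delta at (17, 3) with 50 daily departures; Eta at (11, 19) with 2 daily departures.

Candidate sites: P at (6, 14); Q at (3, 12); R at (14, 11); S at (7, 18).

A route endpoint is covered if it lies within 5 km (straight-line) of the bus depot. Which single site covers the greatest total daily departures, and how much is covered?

Coverage radius r = 5 km; a point is covered iff (Δx)²+(Δy)² ≤ 5² = 25.
  P (6, 14): covers {Gamma} → 6
  Q (3, 12): covers {Alpha} → 6
  R (14, 11): covers {Zeta, Epsilon} → 140
  S (7, 18): covers {Gamma, Eta} → 8
Maximum coverage at R: 140 daily departures.

R, covering 140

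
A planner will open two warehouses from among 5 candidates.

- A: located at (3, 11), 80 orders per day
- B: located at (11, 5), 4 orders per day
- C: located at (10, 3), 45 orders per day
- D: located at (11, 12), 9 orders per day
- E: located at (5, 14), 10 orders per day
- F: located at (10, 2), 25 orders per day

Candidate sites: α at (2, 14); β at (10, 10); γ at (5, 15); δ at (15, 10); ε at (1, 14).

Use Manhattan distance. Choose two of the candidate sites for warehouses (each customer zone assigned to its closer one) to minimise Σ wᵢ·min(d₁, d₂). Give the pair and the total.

Evaluate every pair (each demand assigned to the nearer of the two):
  {α, β}: total = 916
  {β, ε}: total = 1006
  {β, γ}: total = 1056
  {β, δ}: total = 1296
  {α, δ}: total = 1305
  {δ, ε}: total = 1395
  {γ, δ}: total = 1445
  {α, γ}: total = 1690
  {γ, ε}: total = 1770
  {α, ε}: total = 1876
Best pair: {α, β} with total 916.

{α, β}, total 916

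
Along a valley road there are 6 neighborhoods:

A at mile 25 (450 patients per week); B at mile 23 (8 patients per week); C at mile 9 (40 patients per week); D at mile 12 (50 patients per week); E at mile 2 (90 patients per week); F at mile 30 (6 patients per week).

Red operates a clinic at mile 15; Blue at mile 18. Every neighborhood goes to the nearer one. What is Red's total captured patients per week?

The indifferent point is the midpoint (15+18)/2 = 16.5; neighborhoods left of it (closer to Red at 15) go to Red, those right go to Blue.
  E at 2 (w=90) → Red
  C at 9 (w=40) → Red
  D at 12 (w=50) → Red
  B at 23 (w=8) → Blue
  A at 25 (w=450) → Blue
  F at 30 (w=6) → Blue
Red captures 180; Blue captures 464.

180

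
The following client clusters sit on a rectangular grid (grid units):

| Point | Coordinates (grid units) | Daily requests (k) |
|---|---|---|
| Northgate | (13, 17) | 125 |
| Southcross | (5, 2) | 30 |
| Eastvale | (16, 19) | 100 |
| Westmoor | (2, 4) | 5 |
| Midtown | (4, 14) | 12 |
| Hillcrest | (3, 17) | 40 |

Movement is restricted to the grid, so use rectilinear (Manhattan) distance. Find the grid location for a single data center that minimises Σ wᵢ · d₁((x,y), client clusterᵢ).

Manhattan distance separates: Σwᵢ(|x−xᵢ|+|y−yᵢ|) = Σwᵢ|x−xᵢ| + Σwᵢ|y−yᵢ|, so x and y are optimised independently as 1-D weighted medians.
Total weight W = 312; half = 156.
x-coordinate, sorted with cumulative weight:
  x=2 (Westmoor, w=5) cum 5
  x=3 (Hillcrest, w=40) cum 45
  x=4 (Midtown, w=12) cum 57
  x=5 (Southcross, w=30) cum 87
  x=13 (Northgate, w=125) cum 212  ← median
  x=16 (Eastvale, w=100) cum 312
⇒ x* = 13
y-coordinate, sorted with cumulative weight:
  y=2 (Southcross, w=30) cum 30
  y=4 (Westmoor, w=5) cum 35
  y=14 (Midtown, w=12) cum 47
  y=17 (Northgate, w=125) cum 172  ← median
  y=17 (Hillcrest, w=40) cum 212
  y=19 (Eastvale, w=100) cum 312
⇒ y* = 17

(13, 17)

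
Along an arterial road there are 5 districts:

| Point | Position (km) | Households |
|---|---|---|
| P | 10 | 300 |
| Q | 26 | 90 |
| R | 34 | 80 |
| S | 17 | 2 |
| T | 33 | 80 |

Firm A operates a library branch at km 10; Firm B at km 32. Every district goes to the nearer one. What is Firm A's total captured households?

302

The indifferent point is the midpoint (10+32)/2 = 21; districts left of it (closer to Firm A at 10) go to Firm A, those right go to Firm B.
  P at 10 (w=300) → Firm A
  S at 17 (w=2) → Firm A
  Q at 26 (w=90) → Firm B
  T at 33 (w=80) → Firm B
  R at 34 (w=80) → Firm B
Firm A captures 302; Firm B captures 250.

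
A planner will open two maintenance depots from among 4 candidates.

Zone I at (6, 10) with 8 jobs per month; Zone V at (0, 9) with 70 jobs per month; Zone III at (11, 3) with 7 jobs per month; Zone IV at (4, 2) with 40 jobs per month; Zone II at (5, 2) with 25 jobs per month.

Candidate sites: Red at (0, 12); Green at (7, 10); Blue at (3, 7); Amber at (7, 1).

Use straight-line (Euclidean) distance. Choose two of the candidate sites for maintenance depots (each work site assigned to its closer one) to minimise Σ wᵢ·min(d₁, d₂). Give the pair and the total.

Evaluate every pair (each demand assigned to the nearer of the two):
  {Red, Amber}: total = 474.3
  {Blue, Amber}: total = 500.0
  {Red, Blue}: total = 645.1
  {Green, Blue}: total = 655.4
  {Green, Amber}: total = 716.7
  {Red, Green}: total = 822.4
Best pair: {Red, Amber} with total 474.3.

{Red, Amber}, total 474.3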